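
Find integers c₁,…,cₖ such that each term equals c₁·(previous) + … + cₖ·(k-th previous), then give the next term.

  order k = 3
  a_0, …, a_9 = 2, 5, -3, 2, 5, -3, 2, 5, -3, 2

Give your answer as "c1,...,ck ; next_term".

0,0,1 ; 5

  a_3 = 0·-3 + 0·5 + 1·2 = 2
  a_4 = 0·2 + 0·-3 + 1·5 = 5
  a_5 = 0·5 + 0·2 + 1·-3 = -3
  a_6 = 0·-3 + 0·5 + 1·2 = 2
  a_7 = 0·2 + 0·-3 + 1·5 = 5
  a_8 = 0·5 + 0·2 + 1·-3 = -3
  a_9 = 0·-3 + 0·5 + 1·2 = 2
  a_10 = 0·2 + 0·-3 + 1·5 = 5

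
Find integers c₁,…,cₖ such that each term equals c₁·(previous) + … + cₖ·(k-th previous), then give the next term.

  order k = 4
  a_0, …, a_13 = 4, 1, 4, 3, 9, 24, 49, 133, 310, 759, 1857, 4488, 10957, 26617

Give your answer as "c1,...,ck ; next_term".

1,3,2,-2 ; 64750

  a_4 = 1·3 + 3·4 + 2·1 + -2·4 = 9
  a_5 = 1·9 + 3·3 + 2·4 + -2·1 = 24
  a_6 = 1·24 + 3·9 + 2·3 + -2·4 = 49
  a_7 = 1·49 + 3·24 + 2·9 + -2·3 = 133
  a_8 = 1·133 + 3·49 + 2·24 + -2·9 = 310
  a_9 = 1·310 + 3·133 + 2·49 + -2·24 = 759
  a_10 = 1·759 + 3·310 + 2·133 + -2·49 = 1857
  a_11 = 1·1857 + 3·759 + 2·310 + -2·133 = 4488
  a_12 = 1·4488 + 3·1857 + 2·759 + -2·310 = 10957
  a_13 = 1·10957 + 3·4488 + 2·1857 + -2·759 = 26617
  a_14 = 1·26617 + 3·10957 + 2·4488 + -2·1857 = 64750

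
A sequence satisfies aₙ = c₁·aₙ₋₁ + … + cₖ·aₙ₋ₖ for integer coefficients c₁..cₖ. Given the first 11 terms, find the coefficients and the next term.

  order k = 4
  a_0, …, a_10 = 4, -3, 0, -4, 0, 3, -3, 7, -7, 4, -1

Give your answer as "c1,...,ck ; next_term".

-1,0,0,-1 ; -6

  a_4 = -1·-4 + 0·0 + 0·-3 + -1·4 = 0
  a_5 = -1·0 + 0·-4 + 0·0 + -1·-3 = 3
  a_6 = -1·3 + 0·0 + 0·-4 + -1·0 = -3
  a_7 = -1·-3 + 0·3 + 0·0 + -1·-4 = 7
  a_8 = -1·7 + 0·-3 + 0·3 + -1·0 = -7
  a_9 = -1·-7 + 0·7 + 0·-3 + -1·3 = 4
  a_10 = -1·4 + 0·-7 + 0·7 + -1·-3 = -1
  a_11 = -1·-1 + 0·4 + 0·-7 + -1·7 = -6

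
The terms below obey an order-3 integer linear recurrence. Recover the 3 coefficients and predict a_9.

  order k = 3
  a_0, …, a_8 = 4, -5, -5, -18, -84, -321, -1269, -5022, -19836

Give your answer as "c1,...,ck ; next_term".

3,3,3 ; -78381

  a_3 = 3·-5 + 3·-5 + 3·4 = -18
  a_4 = 3·-18 + 3·-5 + 3·-5 = -84
  a_5 = 3·-84 + 3·-18 + 3·-5 = -321
  a_6 = 3·-321 + 3·-84 + 3·-18 = -1269
  a_7 = 3·-1269 + 3·-321 + 3·-84 = -5022
  a_8 = 3·-5022 + 3·-1269 + 3·-321 = -19836
  a_9 = 3·-19836 + 3·-5022 + 3·-1269 = -78381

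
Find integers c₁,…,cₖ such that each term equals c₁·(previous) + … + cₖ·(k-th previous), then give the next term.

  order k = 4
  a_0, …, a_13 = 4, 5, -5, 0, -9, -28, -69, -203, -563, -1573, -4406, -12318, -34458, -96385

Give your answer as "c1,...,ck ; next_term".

2,2,1,-1 ; -269598

  a_4 = 2·0 + 2·-5 + 1·5 + -1·4 = -9
  a_5 = 2·-9 + 2·0 + 1·-5 + -1·5 = -28
  a_6 = 2·-28 + 2·-9 + 1·0 + -1·-5 = -69
  a_7 = 2·-69 + 2·-28 + 1·-9 + -1·0 = -203
  a_8 = 2·-203 + 2·-69 + 1·-28 + -1·-9 = -563
  a_9 = 2·-563 + 2·-203 + 1·-69 + -1·-28 = -1573
  a_10 = 2·-1573 + 2·-563 + 1·-203 + -1·-69 = -4406
  a_11 = 2·-4406 + 2·-1573 + 1·-563 + -1·-203 = -12318
  a_12 = 2·-12318 + 2·-4406 + 1·-1573 + -1·-563 = -34458
  a_13 = 2·-34458 + 2·-12318 + 1·-4406 + -1·-1573 = -96385
  a_14 = 2·-96385 + 2·-34458 + 1·-12318 + -1·-4406 = -269598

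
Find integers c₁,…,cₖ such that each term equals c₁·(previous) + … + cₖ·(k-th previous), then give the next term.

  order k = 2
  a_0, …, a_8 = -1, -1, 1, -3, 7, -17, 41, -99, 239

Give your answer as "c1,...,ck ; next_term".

-2,1 ; -577

  a_2 = -2·-1 + 1·-1 = 1
  a_3 = -2·1 + 1·-1 = -3
  a_4 = -2·-3 + 1·1 = 7
  a_5 = -2·7 + 1·-3 = -17
  a_6 = -2·-17 + 1·7 = 41
  a_7 = -2·41 + 1·-17 = -99
  a_8 = -2·-99 + 1·41 = 239
  a_9 = -2·239 + 1·-99 = -577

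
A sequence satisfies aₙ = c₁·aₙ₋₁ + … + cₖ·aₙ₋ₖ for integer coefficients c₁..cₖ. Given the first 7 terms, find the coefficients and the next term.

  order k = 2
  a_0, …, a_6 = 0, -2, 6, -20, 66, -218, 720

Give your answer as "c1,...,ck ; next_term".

  a_2 = -3·-2 + 1·0 = 6
  a_3 = -3·6 + 1·-2 = -20
  a_4 = -3·-20 + 1·6 = 66
  a_5 = -3·66 + 1·-20 = -218
  a_6 = -3·-218 + 1·66 = 720
  a_7 = -3·720 + 1·-218 = -2378

-3,1 ; -2378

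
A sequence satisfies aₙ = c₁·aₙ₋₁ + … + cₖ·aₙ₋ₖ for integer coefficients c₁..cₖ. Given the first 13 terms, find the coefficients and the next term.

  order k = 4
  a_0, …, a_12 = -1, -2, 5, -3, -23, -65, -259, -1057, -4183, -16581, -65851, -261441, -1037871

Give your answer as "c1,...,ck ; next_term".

  a_4 = 4·-3 + -1·5 + 4·-2 + -2·-1 = -23
  a_5 = 4·-23 + -1·-3 + 4·5 + -2·-2 = -65
  a_6 = 4·-65 + -1·-23 + 4·-3 + -2·5 = -259
  a_7 = 4·-259 + -1·-65 + 4·-23 + -2·-3 = -1057
  a_8 = 4·-1057 + -1·-259 + 4·-65 + -2·-23 = -4183
  a_9 = 4·-4183 + -1·-1057 + 4·-259 + -2·-65 = -16581
  a_10 = 4·-16581 + -1·-4183 + 4·-1057 + -2·-259 = -65851
  a_11 = 4·-65851 + -1·-16581 + 4·-4183 + -2·-1057 = -261441
  a_12 = 4·-261441 + -1·-65851 + 4·-16581 + -2·-4183 = -1037871
  a_13 = 4·-1037871 + -1·-261441 + 4·-65851 + -2·-16581 = -4120285

4,-1,4,-2 ; -4120285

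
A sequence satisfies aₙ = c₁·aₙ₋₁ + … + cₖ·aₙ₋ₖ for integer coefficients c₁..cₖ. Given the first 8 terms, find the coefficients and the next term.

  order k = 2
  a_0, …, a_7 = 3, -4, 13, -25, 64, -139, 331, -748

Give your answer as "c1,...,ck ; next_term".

  a_2 = -1·-4 + 3·3 = 13
  a_3 = -1·13 + 3·-4 = -25
  a_4 = -1·-25 + 3·13 = 64
  a_5 = -1·64 + 3·-25 = -139
  a_6 = -1·-139 + 3·64 = 331
  a_7 = -1·331 + 3·-139 = -748
  a_8 = -1·-748 + 3·331 = 1741

-1,3 ; 1741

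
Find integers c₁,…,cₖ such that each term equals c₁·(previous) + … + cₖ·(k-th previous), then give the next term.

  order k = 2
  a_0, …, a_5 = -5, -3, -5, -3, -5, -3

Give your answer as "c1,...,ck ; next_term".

0,1 ; -5

  a_2 = 0·-3 + 1·-5 = -5
  a_3 = 0·-5 + 1·-3 = -3
  a_4 = 0·-3 + 1·-5 = -5
  a_5 = 0·-5 + 1·-3 = -3
  a_6 = 0·-3 + 1·-5 = -5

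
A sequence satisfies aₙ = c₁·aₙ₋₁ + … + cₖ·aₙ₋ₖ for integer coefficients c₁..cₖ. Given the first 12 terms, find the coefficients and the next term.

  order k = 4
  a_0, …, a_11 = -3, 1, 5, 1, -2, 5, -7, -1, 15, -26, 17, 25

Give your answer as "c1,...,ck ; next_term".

-1,-1,1,-1 ; -83

  a_4 = -1·1 + -1·5 + 1·1 + -1·-3 = -2
  a_5 = -1·-2 + -1·1 + 1·5 + -1·1 = 5
  a_6 = -1·5 + -1·-2 + 1·1 + -1·5 = -7
  a_7 = -1·-7 + -1·5 + 1·-2 + -1·1 = -1
  a_8 = -1·-1 + -1·-7 + 1·5 + -1·-2 = 15
  a_9 = -1·15 + -1·-1 + 1·-7 + -1·5 = -26
  a_10 = -1·-26 + -1·15 + 1·-1 + -1·-7 = 17
  a_11 = -1·17 + -1·-26 + 1·15 + -1·-1 = 25
  a_12 = -1·25 + -1·17 + 1·-26 + -1·15 = -83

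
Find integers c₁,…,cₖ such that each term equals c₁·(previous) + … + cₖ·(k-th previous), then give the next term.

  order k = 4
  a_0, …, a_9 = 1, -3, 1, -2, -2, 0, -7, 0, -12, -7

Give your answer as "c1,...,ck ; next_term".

0,2,1,-1 ; -17

  a_4 = 0·-2 + 2·1 + 1·-3 + -1·1 = -2
  a_5 = 0·-2 + 2·-2 + 1·1 + -1·-3 = 0
  a_6 = 0·0 + 2·-2 + 1·-2 + -1·1 = -7
  a_7 = 0·-7 + 2·0 + 1·-2 + -1·-2 = 0
  a_8 = 0·0 + 2·-7 + 1·0 + -1·-2 = -12
  a_9 = 0·-12 + 2·0 + 1·-7 + -1·0 = -7
  a_10 = 0·-7 + 2·-12 + 1·0 + -1·-7 = -17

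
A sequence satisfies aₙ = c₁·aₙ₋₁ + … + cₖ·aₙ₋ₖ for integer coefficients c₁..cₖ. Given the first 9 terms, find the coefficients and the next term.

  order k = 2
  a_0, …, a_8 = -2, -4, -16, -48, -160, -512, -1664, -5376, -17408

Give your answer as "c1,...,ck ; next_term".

2,4 ; -56320

  a_2 = 2·-4 + 4·-2 = -16
  a_3 = 2·-16 + 4·-4 = -48
  a_4 = 2·-48 + 4·-16 = -160
  a_5 = 2·-160 + 4·-48 = -512
  a_6 = 2·-512 + 4·-160 = -1664
  a_7 = 2·-1664 + 4·-512 = -5376
  a_8 = 2·-5376 + 4·-1664 = -17408
  a_9 = 2·-17408 + 4·-5376 = -56320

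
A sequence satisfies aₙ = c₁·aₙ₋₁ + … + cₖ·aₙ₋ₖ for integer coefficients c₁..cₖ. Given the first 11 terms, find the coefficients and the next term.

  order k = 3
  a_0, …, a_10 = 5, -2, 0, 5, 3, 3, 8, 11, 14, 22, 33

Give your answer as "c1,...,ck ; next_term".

1,0,1 ; 47

  a_3 = 1·0 + 0·-2 + 1·5 = 5
  a_4 = 1·5 + 0·0 + 1·-2 = 3
  a_5 = 1·3 + 0·5 + 1·0 = 3
  a_6 = 1·3 + 0·3 + 1·5 = 8
  a_7 = 1·8 + 0·3 + 1·3 = 11
  a_8 = 1·11 + 0·8 + 1·3 = 14
  a_9 = 1·14 + 0·11 + 1·8 = 22
  a_10 = 1·22 + 0·14 + 1·11 = 33
  a_11 = 1·33 + 0·22 + 1·14 = 47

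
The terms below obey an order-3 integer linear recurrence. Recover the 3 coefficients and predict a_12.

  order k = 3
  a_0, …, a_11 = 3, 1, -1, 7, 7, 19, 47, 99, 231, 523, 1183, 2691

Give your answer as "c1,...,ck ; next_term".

1,2,2 ; 6103

  a_3 = 1·-1 + 2·1 + 2·3 = 7
  a_4 = 1·7 + 2·-1 + 2·1 = 7
  a_5 = 1·7 + 2·7 + 2·-1 = 19
  a_6 = 1·19 + 2·7 + 2·7 = 47
  a_7 = 1·47 + 2·19 + 2·7 = 99
  a_8 = 1·99 + 2·47 + 2·19 = 231
  a_9 = 1·231 + 2·99 + 2·47 = 523
  a_10 = 1·523 + 2·231 + 2·99 = 1183
  a_11 = 1·1183 + 2·523 + 2·231 = 2691
  a_12 = 1·2691 + 2·1183 + 2·523 = 6103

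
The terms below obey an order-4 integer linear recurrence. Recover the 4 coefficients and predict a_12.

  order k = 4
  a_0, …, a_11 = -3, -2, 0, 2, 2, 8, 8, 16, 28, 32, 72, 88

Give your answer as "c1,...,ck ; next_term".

  a_4 = 0·2 + 2·0 + 2·-2 + -2·-3 = 2
  a_5 = 0·2 + 2·2 + 2·0 + -2·-2 = 8
  a_6 = 0·8 + 2·2 + 2·2 + -2·0 = 8
  a_7 = 0·8 + 2·8 + 2·2 + -2·2 = 16
  a_8 = 0·16 + 2·8 + 2·8 + -2·2 = 28
  a_9 = 0·28 + 2·16 + 2·8 + -2·8 = 32
  a_10 = 0·32 + 2·28 + 2·16 + -2·8 = 72
  a_11 = 0·72 + 2·32 + 2·28 + -2·16 = 88
  a_12 = 0·88 + 2·72 + 2·32 + -2·28 = 152

0,2,2,-2 ; 152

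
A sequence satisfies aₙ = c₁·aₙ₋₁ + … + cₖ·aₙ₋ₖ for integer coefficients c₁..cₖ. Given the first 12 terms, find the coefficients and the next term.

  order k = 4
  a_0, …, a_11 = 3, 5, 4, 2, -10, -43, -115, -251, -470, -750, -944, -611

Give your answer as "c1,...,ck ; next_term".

3,-2,-1,-1 ; 1275

  a_4 = 3·2 + -2·4 + -1·5 + -1·3 = -10
  a_5 = 3·-10 + -2·2 + -1·4 + -1·5 = -43
  a_6 = 3·-43 + -2·-10 + -1·2 + -1·4 = -115
  a_7 = 3·-115 + -2·-43 + -1·-10 + -1·2 = -251
  a_8 = 3·-251 + -2·-115 + -1·-43 + -1·-10 = -470
  a_9 = 3·-470 + -2·-251 + -1·-115 + -1·-43 = -750
  a_10 = 3·-750 + -2·-470 + -1·-251 + -1·-115 = -944
  a_11 = 3·-944 + -2·-750 + -1·-470 + -1·-251 = -611
  a_12 = 3·-611 + -2·-944 + -1·-750 + -1·-470 = 1275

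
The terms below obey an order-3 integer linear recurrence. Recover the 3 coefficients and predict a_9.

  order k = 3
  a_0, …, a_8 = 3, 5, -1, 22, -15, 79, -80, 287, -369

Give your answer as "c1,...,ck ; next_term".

  a_3 = -1·-1 + 3·5 + 2·3 = 22
  a_4 = -1·22 + 3·-1 + 2·5 = -15
  a_5 = -1·-15 + 3·22 + 2·-1 = 79
  a_6 = -1·79 + 3·-15 + 2·22 = -80
  a_7 = -1·-80 + 3·79 + 2·-15 = 287
  a_8 = -1·287 + 3·-80 + 2·79 = -369
  a_9 = -1·-369 + 3·287 + 2·-80 = 1070

-1,3,2 ; 1070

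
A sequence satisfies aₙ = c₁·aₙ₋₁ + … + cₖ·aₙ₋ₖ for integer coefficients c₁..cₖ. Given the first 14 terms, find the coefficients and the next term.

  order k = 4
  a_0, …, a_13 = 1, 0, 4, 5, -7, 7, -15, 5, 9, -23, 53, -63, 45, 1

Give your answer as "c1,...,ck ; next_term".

-1,0,0,-2 ; -107

  a_4 = -1·5 + 0·4 + 0·0 + -2·1 = -7
  a_5 = -1·-7 + 0·5 + 0·4 + -2·0 = 7
  a_6 = -1·7 + 0·-7 + 0·5 + -2·4 = -15
  a_7 = -1·-15 + 0·7 + 0·-7 + -2·5 = 5
  a_8 = -1·5 + 0·-15 + 0·7 + -2·-7 = 9
  a_9 = -1·9 + 0·5 + 0·-15 + -2·7 = -23
  a_10 = -1·-23 + 0·9 + 0·5 + -2·-15 = 53
  a_11 = -1·53 + 0·-23 + 0·9 + -2·5 = -63
  a_12 = -1·-63 + 0·53 + 0·-23 + -2·9 = 45
  a_13 = -1·45 + 0·-63 + 0·53 + -2·-23 = 1
  a_14 = -1·1 + 0·45 + 0·-63 + -2·53 = -107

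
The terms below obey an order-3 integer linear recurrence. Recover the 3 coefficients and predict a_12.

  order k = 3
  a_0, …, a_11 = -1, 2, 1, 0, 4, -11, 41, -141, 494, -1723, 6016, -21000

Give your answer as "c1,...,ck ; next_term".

-3,2,1 ; 73309

  a_3 = -3·1 + 2·2 + 1·-1 = 0
  a_4 = -3·0 + 2·1 + 1·2 = 4
  a_5 = -3·4 + 2·0 + 1·1 = -11
  a_6 = -3·-11 + 2·4 + 1·0 = 41
  a_7 = -3·41 + 2·-11 + 1·4 = -141
  a_8 = -3·-141 + 2·41 + 1·-11 = 494
  a_9 = -3·494 + 2·-141 + 1·41 = -1723
  a_10 = -3·-1723 + 2·494 + 1·-141 = 6016
  a_11 = -3·6016 + 2·-1723 + 1·494 = -21000
  a_12 = -3·-21000 + 2·6016 + 1·-1723 = 73309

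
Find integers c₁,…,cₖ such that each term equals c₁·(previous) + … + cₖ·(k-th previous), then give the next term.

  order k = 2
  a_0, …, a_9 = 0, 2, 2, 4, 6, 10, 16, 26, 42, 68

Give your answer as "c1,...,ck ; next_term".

  a_2 = 1·2 + 1·0 = 2
  a_3 = 1·2 + 1·2 = 4
  a_4 = 1·4 + 1·2 = 6
  a_5 = 1·6 + 1·4 = 10
  a_6 = 1·10 + 1·6 = 16
  a_7 = 1·16 + 1·10 = 26
  a_8 = 1·26 + 1·16 = 42
  a_9 = 1·42 + 1·26 = 68
  a_10 = 1·68 + 1·42 = 110

1,1 ; 110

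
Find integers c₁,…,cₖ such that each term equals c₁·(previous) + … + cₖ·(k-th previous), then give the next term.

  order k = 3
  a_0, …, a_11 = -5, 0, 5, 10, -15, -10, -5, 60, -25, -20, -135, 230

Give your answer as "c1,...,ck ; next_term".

-1,-1,-3 ; -35

  a_3 = -1·5 + -1·0 + -3·-5 = 10
  a_4 = -1·10 + -1·5 + -3·0 = -15
  a_5 = -1·-15 + -1·10 + -3·5 = -10
  a_6 = -1·-10 + -1·-15 + -3·10 = -5
  a_7 = -1·-5 + -1·-10 + -3·-15 = 60
  a_8 = -1·60 + -1·-5 + -3·-10 = -25
  a_9 = -1·-25 + -1·60 + -3·-5 = -20
  a_10 = -1·-20 + -1·-25 + -3·60 = -135
  a_11 = -1·-135 + -1·-20 + -3·-25 = 230
  a_12 = -1·230 + -1·-135 + -3·-20 = -35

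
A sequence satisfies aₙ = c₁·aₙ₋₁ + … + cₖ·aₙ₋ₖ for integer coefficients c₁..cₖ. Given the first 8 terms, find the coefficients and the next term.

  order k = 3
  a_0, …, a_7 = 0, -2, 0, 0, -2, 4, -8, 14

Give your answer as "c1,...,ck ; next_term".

  a_3 = -2·0 + 0·-2 + 1·0 = 0
  a_4 = -2·0 + 0·0 + 1·-2 = -2
  a_5 = -2·-2 + 0·0 + 1·0 = 4
  a_6 = -2·4 + 0·-2 + 1·0 = -8
  a_7 = -2·-8 + 0·4 + 1·-2 = 14
  a_8 = -2·14 + 0·-8 + 1·4 = -24

-2,0,1 ; -24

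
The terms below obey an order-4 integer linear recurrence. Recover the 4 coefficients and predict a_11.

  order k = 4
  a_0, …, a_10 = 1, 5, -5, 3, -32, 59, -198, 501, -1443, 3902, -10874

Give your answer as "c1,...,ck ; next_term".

-1,4,-2,1 ; 29869

  a_4 = -1·3 + 4·-5 + -2·5 + 1·1 = -32
  a_5 = -1·-32 + 4·3 + -2·-5 + 1·5 = 59
  a_6 = -1·59 + 4·-32 + -2·3 + 1·-5 = -198
  a_7 = -1·-198 + 4·59 + -2·-32 + 1·3 = 501
  a_8 = -1·501 + 4·-198 + -2·59 + 1·-32 = -1443
  a_9 = -1·-1443 + 4·501 + -2·-198 + 1·59 = 3902
  a_10 = -1·3902 + 4·-1443 + -2·501 + 1·-198 = -10874
  a_11 = -1·-10874 + 4·3902 + -2·-1443 + 1·501 = 29869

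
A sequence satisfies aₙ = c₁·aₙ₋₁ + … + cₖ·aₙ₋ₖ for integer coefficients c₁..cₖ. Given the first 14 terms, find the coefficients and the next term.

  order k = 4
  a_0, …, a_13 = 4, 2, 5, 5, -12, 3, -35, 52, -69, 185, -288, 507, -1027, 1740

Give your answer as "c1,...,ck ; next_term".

-1,1,-2,-2 ; -3205

  a_4 = -1·5 + 1·5 + -2·2 + -2·4 = -12
  a_5 = -1·-12 + 1·5 + -2·5 + -2·2 = 3
  a_6 = -1·3 + 1·-12 + -2·5 + -2·5 = -35
  a_7 = -1·-35 + 1·3 + -2·-12 + -2·5 = 52
  a_8 = -1·52 + 1·-35 + -2·3 + -2·-12 = -69
  a_9 = -1·-69 + 1·52 + -2·-35 + -2·3 = 185
  a_10 = -1·185 + 1·-69 + -2·52 + -2·-35 = -288
  a_11 = -1·-288 + 1·185 + -2·-69 + -2·52 = 507
  a_12 = -1·507 + 1·-288 + -2·185 + -2·-69 = -1027
  a_13 = -1·-1027 + 1·507 + -2·-288 + -2·185 = 1740
  a_14 = -1·1740 + 1·-1027 + -2·507 + -2·-288 = -3205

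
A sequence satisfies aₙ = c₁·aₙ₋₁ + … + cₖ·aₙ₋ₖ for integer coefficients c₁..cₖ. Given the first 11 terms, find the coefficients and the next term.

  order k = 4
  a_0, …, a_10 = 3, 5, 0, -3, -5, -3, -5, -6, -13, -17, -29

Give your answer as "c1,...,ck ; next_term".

1,1,-1,1 ; -39

  a_4 = 1·-3 + 1·0 + -1·5 + 1·3 = -5
  a_5 = 1·-5 + 1·-3 + -1·0 + 1·5 = -3
  a_6 = 1·-3 + 1·-5 + -1·-3 + 1·0 = -5
  a_7 = 1·-5 + 1·-3 + -1·-5 + 1·-3 = -6
  a_8 = 1·-6 + 1·-5 + -1·-3 + 1·-5 = -13
  a_9 = 1·-13 + 1·-6 + -1·-5 + 1·-3 = -17
  a_10 = 1·-17 + 1·-13 + -1·-6 + 1·-5 = -29
  a_11 = 1·-29 + 1·-17 + -1·-13 + 1·-6 = -39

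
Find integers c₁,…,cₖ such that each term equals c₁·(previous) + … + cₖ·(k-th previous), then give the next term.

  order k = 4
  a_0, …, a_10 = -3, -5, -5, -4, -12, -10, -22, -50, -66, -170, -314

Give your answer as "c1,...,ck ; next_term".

1,2,2,-4 ; -586

  a_4 = 1·-4 + 2·-5 + 2·-5 + -4·-3 = -12
  a_5 = 1·-12 + 2·-4 + 2·-5 + -4·-5 = -10
  a_6 = 1·-10 + 2·-12 + 2·-4 + -4·-5 = -22
  a_7 = 1·-22 + 2·-10 + 2·-12 + -4·-4 = -50
  a_8 = 1·-50 + 2·-22 + 2·-10 + -4·-12 = -66
  a_9 = 1·-66 + 2·-50 + 2·-22 + -4·-10 = -170
  a_10 = 1·-170 + 2·-66 + 2·-50 + -4·-22 = -314
  a_11 = 1·-314 + 2·-170 + 2·-66 + -4·-50 = -586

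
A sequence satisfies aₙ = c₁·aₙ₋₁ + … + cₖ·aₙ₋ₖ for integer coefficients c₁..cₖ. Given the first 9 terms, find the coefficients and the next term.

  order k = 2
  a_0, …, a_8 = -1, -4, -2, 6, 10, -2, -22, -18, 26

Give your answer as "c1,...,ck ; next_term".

1,-2 ; 62

  a_2 = 1·-4 + -2·-1 = -2
  a_3 = 1·-2 + -2·-4 = 6
  a_4 = 1·6 + -2·-2 = 10
  a_5 = 1·10 + -2·6 = -2
  a_6 = 1·-2 + -2·10 = -22
  a_7 = 1·-22 + -2·-2 = -18
  a_8 = 1·-18 + -2·-22 = 26
  a_9 = 1·26 + -2·-18 = 62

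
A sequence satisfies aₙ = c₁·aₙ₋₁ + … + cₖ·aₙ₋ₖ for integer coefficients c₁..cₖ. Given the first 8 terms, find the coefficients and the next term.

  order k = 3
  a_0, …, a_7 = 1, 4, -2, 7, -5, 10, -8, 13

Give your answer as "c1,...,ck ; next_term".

-1,1,1 ; -11

  a_3 = -1·-2 + 1·4 + 1·1 = 7
  a_4 = -1·7 + 1·-2 + 1·4 = -5
  a_5 = -1·-5 + 1·7 + 1·-2 = 10
  a_6 = -1·10 + 1·-5 + 1·7 = -8
  a_7 = -1·-8 + 1·10 + 1·-5 = 13
  a_8 = -1·13 + 1·-8 + 1·10 = -11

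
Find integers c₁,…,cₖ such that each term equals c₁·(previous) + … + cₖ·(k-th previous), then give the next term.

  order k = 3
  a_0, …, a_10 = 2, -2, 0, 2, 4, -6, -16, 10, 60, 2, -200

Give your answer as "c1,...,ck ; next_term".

0,-3,-2 ; -126

  a_3 = 0·0 + -3·-2 + -2·2 = 2
  a_4 = 0·2 + -3·0 + -2·-2 = 4
  a_5 = 0·4 + -3·2 + -2·0 = -6
  a_6 = 0·-6 + -3·4 + -2·2 = -16
  a_7 = 0·-16 + -3·-6 + -2·4 = 10
  a_8 = 0·10 + -3·-16 + -2·-6 = 60
  a_9 = 0·60 + -3·10 + -2·-16 = 2
  a_10 = 0·2 + -3·60 + -2·10 = -200
  a_11 = 0·-200 + -3·2 + -2·60 = -126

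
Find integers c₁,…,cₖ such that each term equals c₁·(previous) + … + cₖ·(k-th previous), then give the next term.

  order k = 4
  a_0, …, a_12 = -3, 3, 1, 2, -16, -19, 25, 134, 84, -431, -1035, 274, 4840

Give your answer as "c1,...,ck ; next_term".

  a_4 = 1·2 + -3·1 + -3·3 + 2·-3 = -16
  a_5 = 1·-16 + -3·2 + -3·1 + 2·3 = -19
  a_6 = 1·-19 + -3·-16 + -3·2 + 2·1 = 25
  a_7 = 1·25 + -3·-19 + -3·-16 + 2·2 = 134
  a_8 = 1·134 + -3·25 + -3·-19 + 2·-16 = 84
  a_9 = 1·84 + -3·134 + -3·25 + 2·-19 = -431
  a_10 = 1·-431 + -3·84 + -3·134 + 2·25 = -1035
  a_11 = 1·-1035 + -3·-431 + -3·84 + 2·134 = 274
  a_12 = 1·274 + -3·-1035 + -3·-431 + 2·84 = 4840
  a_13 = 1·4840 + -3·274 + -3·-1035 + 2·-431 = 6261

1,-3,-3,2 ; 6261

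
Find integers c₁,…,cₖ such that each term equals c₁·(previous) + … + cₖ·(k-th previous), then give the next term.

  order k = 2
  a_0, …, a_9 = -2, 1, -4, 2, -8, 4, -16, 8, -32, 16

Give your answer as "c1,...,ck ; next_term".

0,2 ; -64

  a_2 = 0·1 + 2·-2 = -4
  a_3 = 0·-4 + 2·1 = 2
  a_4 = 0·2 + 2·-4 = -8
  a_5 = 0·-8 + 2·2 = 4
  a_6 = 0·4 + 2·-8 = -16
  a_7 = 0·-16 + 2·4 = 8
  a_8 = 0·8 + 2·-16 = -32
  a_9 = 0·-32 + 2·8 = 16
  a_10 = 0·16 + 2·-32 = -64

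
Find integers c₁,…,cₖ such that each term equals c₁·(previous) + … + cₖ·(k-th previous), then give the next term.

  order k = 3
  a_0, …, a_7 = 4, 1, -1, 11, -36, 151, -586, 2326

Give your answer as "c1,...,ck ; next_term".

  a_3 = -3·-1 + 4·1 + 1·4 = 11
  a_4 = -3·11 + 4·-1 + 1·1 = -36
  a_5 = -3·-36 + 4·11 + 1·-1 = 151
  a_6 = -3·151 + 4·-36 + 1·11 = -586
  a_7 = -3·-586 + 4·151 + 1·-36 = 2326
  a_8 = -3·2326 + 4·-586 + 1·151 = -9171

-3,4,1 ; -9171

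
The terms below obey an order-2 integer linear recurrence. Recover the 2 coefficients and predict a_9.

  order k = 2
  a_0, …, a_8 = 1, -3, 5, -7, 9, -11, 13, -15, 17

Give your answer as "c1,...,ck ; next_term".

-2,-1 ; -19

  a_2 = -2·-3 + -1·1 = 5
  a_3 = -2·5 + -1·-3 = -7
  a_4 = -2·-7 + -1·5 = 9
  a_5 = -2·9 + -1·-7 = -11
  a_6 = -2·-11 + -1·9 = 13
  a_7 = -2·13 + -1·-11 = -15
  a_8 = -2·-15 + -1·13 = 17
  a_9 = -2·17 + -1·-15 = -19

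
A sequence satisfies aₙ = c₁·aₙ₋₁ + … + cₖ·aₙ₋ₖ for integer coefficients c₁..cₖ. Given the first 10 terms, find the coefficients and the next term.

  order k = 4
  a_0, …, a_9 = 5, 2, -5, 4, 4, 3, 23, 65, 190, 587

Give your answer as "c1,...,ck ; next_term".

  a_4 = 3·4 + 0·-5 + 1·2 + -2·5 = 4
  a_5 = 3·4 + 0·4 + 1·-5 + -2·2 = 3
  a_6 = 3·3 + 0·4 + 1·4 + -2·-5 = 23
  a_7 = 3·23 + 0·3 + 1·4 + -2·4 = 65
  a_8 = 3·65 + 0·23 + 1·3 + -2·4 = 190
  a_9 = 3·190 + 0·65 + 1·23 + -2·3 = 587
  a_10 = 3·587 + 0·190 + 1·65 + -2·23 = 1780

3,0,1,-2 ; 1780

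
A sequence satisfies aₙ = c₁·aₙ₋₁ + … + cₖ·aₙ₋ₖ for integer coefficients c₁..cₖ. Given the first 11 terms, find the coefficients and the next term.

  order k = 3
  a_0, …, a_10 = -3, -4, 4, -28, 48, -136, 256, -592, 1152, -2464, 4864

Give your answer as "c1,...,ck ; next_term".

-2,2,4 ; -10048

  a_3 = -2·4 + 2·-4 + 4·-3 = -28
  a_4 = -2·-28 + 2·4 + 4·-4 = 48
  a_5 = -2·48 + 2·-28 + 4·4 = -136
  a_6 = -2·-136 + 2·48 + 4·-28 = 256
  a_7 = -2·256 + 2·-136 + 4·48 = -592
  a_8 = -2·-592 + 2·256 + 4·-136 = 1152
  a_9 = -2·1152 + 2·-592 + 4·256 = -2464
  a_10 = -2·-2464 + 2·1152 + 4·-592 = 4864
  a_11 = -2·4864 + 2·-2464 + 4·1152 = -10048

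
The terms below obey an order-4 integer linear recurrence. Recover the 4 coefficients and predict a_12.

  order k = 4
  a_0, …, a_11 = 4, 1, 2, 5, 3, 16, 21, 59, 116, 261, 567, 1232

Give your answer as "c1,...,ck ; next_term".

1,3,0,-2 ; 2701

  a_4 = 1·5 + 3·2 + 0·1 + -2·4 = 3
  a_5 = 1·3 + 3·5 + 0·2 + -2·1 = 16
  a_6 = 1·16 + 3·3 + 0·5 + -2·2 = 21
  a_7 = 1·21 + 3·16 + 0·3 + -2·5 = 59
  a_8 = 1·59 + 3·21 + 0·16 + -2·3 = 116
  a_9 = 1·116 + 3·59 + 0·21 + -2·16 = 261
  a_10 = 1·261 + 3·116 + 0·59 + -2·21 = 567
  a_11 = 1·567 + 3·261 + 0·116 + -2·59 = 1232
  a_12 = 1·1232 + 3·567 + 0·261 + -2·116 = 2701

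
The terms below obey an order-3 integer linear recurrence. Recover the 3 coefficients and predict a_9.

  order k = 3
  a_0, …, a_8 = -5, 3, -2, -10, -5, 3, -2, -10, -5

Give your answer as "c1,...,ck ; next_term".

1,-1,1 ; 3

  a_3 = 1·-2 + -1·3 + 1·-5 = -10
  a_4 = 1·-10 + -1·-2 + 1·3 = -5
  a_5 = 1·-5 + -1·-10 + 1·-2 = 3
  a_6 = 1·3 + -1·-5 + 1·-10 = -2
  a_7 = 1·-2 + -1·3 + 1·-5 = -10
  a_8 = 1·-10 + -1·-2 + 1·3 = -5
  a_9 = 1·-5 + -1·-10 + 1·-2 = 3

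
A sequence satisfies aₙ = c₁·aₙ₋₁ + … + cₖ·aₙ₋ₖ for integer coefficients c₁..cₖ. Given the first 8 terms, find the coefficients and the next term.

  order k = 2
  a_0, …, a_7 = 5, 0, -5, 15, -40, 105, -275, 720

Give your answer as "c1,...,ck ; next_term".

-3,-1 ; -1885

  a_2 = -3·0 + -1·5 = -5
  a_3 = -3·-5 + -1·0 = 15
  a_4 = -3·15 + -1·-5 = -40
  a_5 = -3·-40 + -1·15 = 105
  a_6 = -3·105 + -1·-40 = -275
  a_7 = -3·-275 + -1·105 = 720
  a_8 = -3·720 + -1·-275 = -1885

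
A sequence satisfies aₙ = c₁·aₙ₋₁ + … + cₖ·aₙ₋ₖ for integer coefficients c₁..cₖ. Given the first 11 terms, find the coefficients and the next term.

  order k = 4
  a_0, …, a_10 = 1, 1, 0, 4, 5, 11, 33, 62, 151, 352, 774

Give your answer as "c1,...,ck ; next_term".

1,2,3,-2 ; 1807

  a_4 = 1·4 + 2·0 + 3·1 + -2·1 = 5
  a_5 = 1·5 + 2·4 + 3·0 + -2·1 = 11
  a_6 = 1·11 + 2·5 + 3·4 + -2·0 = 33
  a_7 = 1·33 + 2·11 + 3·5 + -2·4 = 62
  a_8 = 1·62 + 2·33 + 3·11 + -2·5 = 151
  a_9 = 1·151 + 2·62 + 3·33 + -2·11 = 352
  a_10 = 1·352 + 2·151 + 3·62 + -2·33 = 774
  a_11 = 1·774 + 2·352 + 3·151 + -2·62 = 1807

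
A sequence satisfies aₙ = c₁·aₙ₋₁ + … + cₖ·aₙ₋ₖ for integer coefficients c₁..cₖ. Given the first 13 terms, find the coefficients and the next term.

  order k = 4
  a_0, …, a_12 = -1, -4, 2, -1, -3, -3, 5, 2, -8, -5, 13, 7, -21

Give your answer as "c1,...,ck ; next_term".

0,-1,0,1 ; -12

  a_4 = 0·-1 + -1·2 + 0·-4 + 1·-1 = -3
  a_5 = 0·-3 + -1·-1 + 0·2 + 1·-4 = -3
  a_6 = 0·-3 + -1·-3 + 0·-1 + 1·2 = 5
  a_7 = 0·5 + -1·-3 + 0·-3 + 1·-1 = 2
  a_8 = 0·2 + -1·5 + 0·-3 + 1·-3 = -8
  a_9 = 0·-8 + -1·2 + 0·5 + 1·-3 = -5
  a_10 = 0·-5 + -1·-8 + 0·2 + 1·5 = 13
  a_11 = 0·13 + -1·-5 + 0·-8 + 1·2 = 7
  a_12 = 0·7 + -1·13 + 0·-5 + 1·-8 = -21
  a_13 = 0·-21 + -1·7 + 0·13 + 1·-5 = -12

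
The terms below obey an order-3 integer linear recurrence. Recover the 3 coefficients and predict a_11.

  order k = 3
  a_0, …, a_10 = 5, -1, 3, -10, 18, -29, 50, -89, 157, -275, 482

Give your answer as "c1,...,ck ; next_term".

  a_3 = -2·3 + -1·-1 + -1·5 = -10
  a_4 = -2·-10 + -1·3 + -1·-1 = 18
  a_5 = -2·18 + -1·-10 + -1·3 = -29
  a_6 = -2·-29 + -1·18 + -1·-10 = 50
  a_7 = -2·50 + -1·-29 + -1·18 = -89
  a_8 = -2·-89 + -1·50 + -1·-29 = 157
  a_9 = -2·157 + -1·-89 + -1·50 = -275
  a_10 = -2·-275 + -1·157 + -1·-89 = 482
  a_11 = -2·482 + -1·-275 + -1·157 = -846

-2,-1,-1 ; -846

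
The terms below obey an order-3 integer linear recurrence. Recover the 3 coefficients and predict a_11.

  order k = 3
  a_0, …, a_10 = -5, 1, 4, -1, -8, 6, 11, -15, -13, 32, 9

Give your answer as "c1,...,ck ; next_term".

  a_3 = -1·4 + -2·1 + -1·-5 = -1
  a_4 = -1·-1 + -2·4 + -1·1 = -8
  a_5 = -1·-8 + -2·-1 + -1·4 = 6
  a_6 = -1·6 + -2·-8 + -1·-1 = 11
  a_7 = -1·11 + -2·6 + -1·-8 = -15
  a_8 = -1·-15 + -2·11 + -1·6 = -13
  a_9 = -1·-13 + -2·-15 + -1·11 = 32
  a_10 = -1·32 + -2·-13 + -1·-15 = 9
  a_11 = -1·9 + -2·32 + -1·-13 = -60

-1,-2,-1 ; -60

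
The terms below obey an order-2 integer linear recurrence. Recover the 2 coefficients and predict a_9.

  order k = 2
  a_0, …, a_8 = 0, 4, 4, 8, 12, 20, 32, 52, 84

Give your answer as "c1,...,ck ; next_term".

  a_2 = 1·4 + 1·0 = 4
  a_3 = 1·4 + 1·4 = 8
  a_4 = 1·8 + 1·4 = 12
  a_5 = 1·12 + 1·8 = 20
  a_6 = 1·20 + 1·12 = 32
  a_7 = 1·32 + 1·20 = 52
  a_8 = 1·52 + 1·32 = 84
  a_9 = 1·84 + 1·52 = 136

1,1 ; 136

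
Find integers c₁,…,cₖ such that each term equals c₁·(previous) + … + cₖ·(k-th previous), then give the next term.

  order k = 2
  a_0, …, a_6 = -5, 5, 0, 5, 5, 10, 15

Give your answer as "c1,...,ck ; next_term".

1,1 ; 25

  a_2 = 1·5 + 1·-5 = 0
  a_3 = 1·0 + 1·5 = 5
  a_4 = 1·5 + 1·0 = 5
  a_5 = 1·5 + 1·5 = 10
  a_6 = 1·10 + 1·5 = 15
  a_7 = 1·15 + 1·10 = 25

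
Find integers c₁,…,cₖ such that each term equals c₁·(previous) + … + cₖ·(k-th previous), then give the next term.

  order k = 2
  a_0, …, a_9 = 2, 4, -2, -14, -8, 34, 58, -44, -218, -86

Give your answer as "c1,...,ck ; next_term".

1,-3 ; 568

  a_2 = 1·4 + -3·2 = -2
  a_3 = 1·-2 + -3·4 = -14
  a_4 = 1·-14 + -3·-2 = -8
  a_5 = 1·-8 + -3·-14 = 34
  a_6 = 1·34 + -3·-8 = 58
  a_7 = 1·58 + -3·34 = -44
  a_8 = 1·-44 + -3·58 = -218
  a_9 = 1·-218 + -3·-44 = -86
  a_10 = 1·-86 + -3·-218 = 568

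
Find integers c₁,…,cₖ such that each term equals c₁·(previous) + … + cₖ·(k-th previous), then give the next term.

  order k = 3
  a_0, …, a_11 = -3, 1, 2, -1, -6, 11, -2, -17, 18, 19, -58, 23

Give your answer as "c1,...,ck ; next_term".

  a_3 = -2·2 + -3·1 + -2·-3 = -1
  a_4 = -2·-1 + -3·2 + -2·1 = -6
  a_5 = -2·-6 + -3·-1 + -2·2 = 11
  a_6 = -2·11 + -3·-6 + -2·-1 = -2
  a_7 = -2·-2 + -3·11 + -2·-6 = -17
  a_8 = -2·-17 + -3·-2 + -2·11 = 18
  a_9 = -2·18 + -3·-17 + -2·-2 = 19
  a_10 = -2·19 + -3·18 + -2·-17 = -58
  a_11 = -2·-58 + -3·19 + -2·18 = 23
  a_12 = -2·23 + -3·-58 + -2·19 = 90

-2,-3,-2 ; 90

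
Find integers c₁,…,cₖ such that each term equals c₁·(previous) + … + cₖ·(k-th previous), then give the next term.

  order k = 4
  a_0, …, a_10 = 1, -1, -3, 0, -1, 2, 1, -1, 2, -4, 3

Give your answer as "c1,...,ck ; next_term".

-1,0,0,-1 ; -2

  a_4 = -1·0 + 0·-3 + 0·-1 + -1·1 = -1
  a_5 = -1·-1 + 0·0 + 0·-3 + -1·-1 = 2
  a_6 = -1·2 + 0·-1 + 0·0 + -1·-3 = 1
  a_7 = -1·1 + 0·2 + 0·-1 + -1·0 = -1
  a_8 = -1·-1 + 0·1 + 0·2 + -1·-1 = 2
  a_9 = -1·2 + 0·-1 + 0·1 + -1·2 = -4
  a_10 = -1·-4 + 0·2 + 0·-1 + -1·1 = 3
  a_11 = -1·3 + 0·-4 + 0·2 + -1·-1 = -2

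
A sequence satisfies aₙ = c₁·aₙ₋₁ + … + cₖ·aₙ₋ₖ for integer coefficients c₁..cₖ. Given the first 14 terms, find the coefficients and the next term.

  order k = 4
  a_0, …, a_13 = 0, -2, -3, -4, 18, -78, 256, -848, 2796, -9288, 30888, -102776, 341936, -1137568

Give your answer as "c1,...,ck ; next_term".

-4,-2,2,4 ; 3784400

  a_4 = -4·-4 + -2·-3 + 2·-2 + 4·0 = 18
  a_5 = -4·18 + -2·-4 + 2·-3 + 4·-2 = -78
  a_6 = -4·-78 + -2·18 + 2·-4 + 4·-3 = 256
  a_7 = -4·256 + -2·-78 + 2·18 + 4·-4 = -848
  a_8 = -4·-848 + -2·256 + 2·-78 + 4·18 = 2796
  a_9 = -4·2796 + -2·-848 + 2·256 + 4·-78 = -9288
  a_10 = -4·-9288 + -2·2796 + 2·-848 + 4·256 = 30888
  a_11 = -4·30888 + -2·-9288 + 2·2796 + 4·-848 = -102776
  a_12 = -4·-102776 + -2·30888 + 2·-9288 + 4·2796 = 341936
  a_13 = -4·341936 + -2·-102776 + 2·30888 + 4·-9288 = -1137568
  a_14 = -4·-1137568 + -2·341936 + 2·-102776 + 4·30888 = 3784400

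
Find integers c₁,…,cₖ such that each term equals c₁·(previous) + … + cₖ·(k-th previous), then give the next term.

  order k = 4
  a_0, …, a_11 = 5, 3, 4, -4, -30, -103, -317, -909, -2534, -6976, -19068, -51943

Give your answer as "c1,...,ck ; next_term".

  a_4 = 3·-4 + 0·4 + -1·3 + -3·5 = -30
  a_5 = 3·-30 + 0·-4 + -1·4 + -3·3 = -103
  a_6 = 3·-103 + 0·-30 + -1·-4 + -3·4 = -317
  a_7 = 3·-317 + 0·-103 + -1·-30 + -3·-4 = -909
  a_8 = 3·-909 + 0·-317 + -1·-103 + -3·-30 = -2534
  a_9 = 3·-2534 + 0·-909 + -1·-317 + -3·-103 = -6976
  a_10 = 3·-6976 + 0·-2534 + -1·-909 + -3·-317 = -19068
  a_11 = 3·-19068 + 0·-6976 + -1·-2534 + -3·-909 = -51943
  a_12 = 3·-51943 + 0·-19068 + -1·-6976 + -3·-2534 = -141251

3,0,-1,-3 ; -141251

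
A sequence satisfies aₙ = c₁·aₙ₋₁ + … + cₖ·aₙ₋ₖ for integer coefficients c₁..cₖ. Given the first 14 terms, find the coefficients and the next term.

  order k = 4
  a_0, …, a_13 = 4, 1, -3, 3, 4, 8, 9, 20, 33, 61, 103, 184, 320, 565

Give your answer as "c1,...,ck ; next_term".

  a_4 = 1·3 + 1·-3 + 0·1 + 1·4 = 4
  a_5 = 1·4 + 1·3 + 0·-3 + 1·1 = 8
  a_6 = 1·8 + 1·4 + 0·3 + 1·-3 = 9
  a_7 = 1·9 + 1·8 + 0·4 + 1·3 = 20
  a_8 = 1·20 + 1·9 + 0·8 + 1·4 = 33
  a_9 = 1·33 + 1·20 + 0·9 + 1·8 = 61
  a_10 = 1·61 + 1·33 + 0·20 + 1·9 = 103
  a_11 = 1·103 + 1·61 + 0·33 + 1·20 = 184
  a_12 = 1·184 + 1·103 + 0·61 + 1·33 = 320
  a_13 = 1·320 + 1·184 + 0·103 + 1·61 = 565
  a_14 = 1·565 + 1·320 + 0·184 + 1·103 = 988

1,1,0,1 ; 988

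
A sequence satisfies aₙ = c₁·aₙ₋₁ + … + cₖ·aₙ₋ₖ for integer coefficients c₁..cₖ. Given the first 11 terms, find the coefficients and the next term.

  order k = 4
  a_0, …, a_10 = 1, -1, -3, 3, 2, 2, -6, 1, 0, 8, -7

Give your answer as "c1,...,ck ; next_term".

0,0,-1,1 ; 1

  a_4 = 0·3 + 0·-3 + -1·-1 + 1·1 = 2
  a_5 = 0·2 + 0·3 + -1·-3 + 1·-1 = 2
  a_6 = 0·2 + 0·2 + -1·3 + 1·-3 = -6
  a_7 = 0·-6 + 0·2 + -1·2 + 1·3 = 1
  a_8 = 0·1 + 0·-6 + -1·2 + 1·2 = 0
  a_9 = 0·0 + 0·1 + -1·-6 + 1·2 = 8
  a_10 = 0·8 + 0·0 + -1·1 + 1·-6 = -7
  a_11 = 0·-7 + 0·8 + -1·0 + 1·1 = 1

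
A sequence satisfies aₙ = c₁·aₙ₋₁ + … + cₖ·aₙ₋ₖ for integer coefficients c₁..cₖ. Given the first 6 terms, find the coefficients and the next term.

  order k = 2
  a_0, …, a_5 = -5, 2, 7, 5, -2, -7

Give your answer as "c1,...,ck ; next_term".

  a_2 = 1·2 + -1·-5 = 7
  a_3 = 1·7 + -1·2 = 5
  a_4 = 1·5 + -1·7 = -2
  a_5 = 1·-2 + -1·5 = -7
  a_6 = 1·-7 + -1·-2 = -5

1,-1 ; -5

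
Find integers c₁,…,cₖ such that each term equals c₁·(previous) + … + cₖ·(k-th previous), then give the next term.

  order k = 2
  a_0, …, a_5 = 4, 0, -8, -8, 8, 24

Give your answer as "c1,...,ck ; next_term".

1,-2 ; 8

  a_2 = 1·0 + -2·4 = -8
  a_3 = 1·-8 + -2·0 = -8
  a_4 = 1·-8 + -2·-8 = 8
  a_5 = 1·8 + -2·-8 = 24
  a_6 = 1·24 + -2·8 = 8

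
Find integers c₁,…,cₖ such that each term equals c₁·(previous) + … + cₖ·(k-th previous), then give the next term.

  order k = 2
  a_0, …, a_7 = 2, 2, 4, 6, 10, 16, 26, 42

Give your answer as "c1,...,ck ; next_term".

  a_2 = 1·2 + 1·2 = 4
  a_3 = 1·4 + 1·2 = 6
  a_4 = 1·6 + 1·4 = 10
  a_5 = 1·10 + 1·6 = 16
  a_6 = 1·16 + 1·10 = 26
  a_7 = 1·26 + 1·16 = 42
  a_8 = 1·42 + 1·26 = 68

1,1 ; 68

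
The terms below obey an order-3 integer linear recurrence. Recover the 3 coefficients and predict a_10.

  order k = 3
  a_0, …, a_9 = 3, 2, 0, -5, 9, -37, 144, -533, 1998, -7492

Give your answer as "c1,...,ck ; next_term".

  a_3 = -3·0 + 2·2 + -3·3 = -5
  a_4 = -3·-5 + 2·0 + -3·2 = 9
  a_5 = -3·9 + 2·-5 + -3·0 = -37
  a_6 = -3·-37 + 2·9 + -3·-5 = 144
  a_7 = -3·144 + 2·-37 + -3·9 = -533
  a_8 = -3·-533 + 2·144 + -3·-37 = 1998
  a_9 = -3·1998 + 2·-533 + -3·144 = -7492
  a_10 = -3·-7492 + 2·1998 + -3·-533 = 28071

-3,2,-3 ; 28071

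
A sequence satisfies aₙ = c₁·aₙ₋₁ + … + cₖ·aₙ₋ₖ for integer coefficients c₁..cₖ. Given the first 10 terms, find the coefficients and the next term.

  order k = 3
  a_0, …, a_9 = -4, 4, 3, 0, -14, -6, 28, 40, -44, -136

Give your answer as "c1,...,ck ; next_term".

0,-2,-2 ; 8

  a_3 = 0·3 + -2·4 + -2·-4 = 0
  a_4 = 0·0 + -2·3 + -2·4 = -14
  a_5 = 0·-14 + -2·0 + -2·3 = -6
  a_6 = 0·-6 + -2·-14 + -2·0 = 28
  a_7 = 0·28 + -2·-6 + -2·-14 = 40
  a_8 = 0·40 + -2·28 + -2·-6 = -44
  a_9 = 0·-44 + -2·40 + -2·28 = -136
  a_10 = 0·-136 + -2·-44 + -2·40 = 8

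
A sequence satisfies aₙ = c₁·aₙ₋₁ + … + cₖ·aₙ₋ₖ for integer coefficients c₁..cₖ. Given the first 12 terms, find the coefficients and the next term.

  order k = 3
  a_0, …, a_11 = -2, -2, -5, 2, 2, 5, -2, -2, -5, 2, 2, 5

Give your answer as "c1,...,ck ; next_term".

  a_3 = 0·-5 + 0·-2 + -1·-2 = 2
  a_4 = 0·2 + 0·-5 + -1·-2 = 2
  a_5 = 0·2 + 0·2 + -1·-5 = 5
  a_6 = 0·5 + 0·2 + -1·2 = -2
  a_7 = 0·-2 + 0·5 + -1·2 = -2
  a_8 = 0·-2 + 0·-2 + -1·5 = -5
  a_9 = 0·-5 + 0·-2 + -1·-2 = 2
  a_10 = 0·2 + 0·-5 + -1·-2 = 2
  a_11 = 0·2 + 0·2 + -1·-5 = 5
  a_12 = 0·5 + 0·2 + -1·2 = -2

0,0,-1 ; -2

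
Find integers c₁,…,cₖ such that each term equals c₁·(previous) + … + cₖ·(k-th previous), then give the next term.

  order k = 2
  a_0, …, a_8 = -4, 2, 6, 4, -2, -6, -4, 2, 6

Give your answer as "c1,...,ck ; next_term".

1,-1 ; 4

  a_2 = 1·2 + -1·-4 = 6
  a_3 = 1·6 + -1·2 = 4
  a_4 = 1·4 + -1·6 = -2
  a_5 = 1·-2 + -1·4 = -6
  a_6 = 1·-6 + -1·-2 = -4
  a_7 = 1·-4 + -1·-6 = 2
  a_8 = 1·2 + -1·-4 = 6
  a_9 = 1·6 + -1·2 = 4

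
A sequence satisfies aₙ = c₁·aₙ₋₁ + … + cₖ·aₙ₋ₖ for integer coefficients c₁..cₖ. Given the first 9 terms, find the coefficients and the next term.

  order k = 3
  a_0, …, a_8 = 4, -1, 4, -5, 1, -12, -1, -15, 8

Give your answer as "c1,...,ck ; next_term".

  a_3 = 1·4 + 1·-1 + -2·4 = -5
  a_4 = 1·-5 + 1·4 + -2·-1 = 1
  a_5 = 1·1 + 1·-5 + -2·4 = -12
  a_6 = 1·-12 + 1·1 + -2·-5 = -1
  a_7 = 1·-1 + 1·-12 + -2·1 = -15
  a_8 = 1·-15 + 1·-1 + -2·-12 = 8
  a_9 = 1·8 + 1·-15 + -2·-1 = -5

1,1,-2 ; -5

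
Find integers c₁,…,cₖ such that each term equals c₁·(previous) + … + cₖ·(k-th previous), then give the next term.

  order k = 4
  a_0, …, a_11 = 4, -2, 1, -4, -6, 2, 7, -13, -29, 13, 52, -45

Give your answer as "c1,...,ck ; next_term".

1,-2,2,1 ; -152

  a_4 = 1·-4 + -2·1 + 2·-2 + 1·4 = -6
  a_5 = 1·-6 + -2·-4 + 2·1 + 1·-2 = 2
  a_6 = 1·2 + -2·-6 + 2·-4 + 1·1 = 7
  a_7 = 1·7 + -2·2 + 2·-6 + 1·-4 = -13
  a_8 = 1·-13 + -2·7 + 2·2 + 1·-6 = -29
  a_9 = 1·-29 + -2·-13 + 2·7 + 1·2 = 13
  a_10 = 1·13 + -2·-29 + 2·-13 + 1·7 = 52
  a_11 = 1·52 + -2·13 + 2·-29 + 1·-13 = -45
  a_12 = 1·-45 + -2·52 + 2·13 + 1·-29 = -152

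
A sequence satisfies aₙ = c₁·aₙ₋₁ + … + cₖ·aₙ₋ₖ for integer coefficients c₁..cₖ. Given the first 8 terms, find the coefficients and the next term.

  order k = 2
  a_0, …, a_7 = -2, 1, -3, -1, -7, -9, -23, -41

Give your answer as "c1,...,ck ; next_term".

  a_2 = 1·1 + 2·-2 = -3
  a_3 = 1·-3 + 2·1 = -1
  a_4 = 1·-1 + 2·-3 = -7
  a_5 = 1·-7 + 2·-1 = -9
  a_6 = 1·-9 + 2·-7 = -23
  a_7 = 1·-23 + 2·-9 = -41
  a_8 = 1·-41 + 2·-23 = -87

1,2 ; -87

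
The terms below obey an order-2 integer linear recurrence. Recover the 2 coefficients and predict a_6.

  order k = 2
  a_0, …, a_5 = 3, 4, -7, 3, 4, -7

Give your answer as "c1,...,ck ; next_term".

-1,-1 ; 3

  a_2 = -1·4 + -1·3 = -7
  a_3 = -1·-7 + -1·4 = 3
  a_4 = -1·3 + -1·-7 = 4
  a_5 = -1·4 + -1·3 = -7
  a_6 = -1·-7 + -1·4 = 3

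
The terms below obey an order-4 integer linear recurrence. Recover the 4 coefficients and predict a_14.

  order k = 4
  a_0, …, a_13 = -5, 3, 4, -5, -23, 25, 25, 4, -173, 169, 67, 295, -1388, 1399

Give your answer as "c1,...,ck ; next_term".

  a_4 = -1·-5 + -1·4 + -3·3 + 3·-5 = -23
  a_5 = -1·-23 + -1·-5 + -3·4 + 3·3 = 25
  a_6 = -1·25 + -1·-23 + -3·-5 + 3·4 = 25
  a_7 = -1·25 + -1·25 + -3·-23 + 3·-5 = 4
  a_8 = -1·4 + -1·25 + -3·25 + 3·-23 = -173
  a_9 = -1·-173 + -1·4 + -3·25 + 3·25 = 169
  a_10 = -1·169 + -1·-173 + -3·4 + 3·25 = 67
  a_11 = -1·67 + -1·169 + -3·-173 + 3·4 = 295
  a_12 = -1·295 + -1·67 + -3·169 + 3·-173 = -1388
  a_13 = -1·-1388 + -1·295 + -3·67 + 3·169 = 1399
  a_14 = -1·1399 + -1·-1388 + -3·295 + 3·67 = -695

-1,-1,-3,3 ; -695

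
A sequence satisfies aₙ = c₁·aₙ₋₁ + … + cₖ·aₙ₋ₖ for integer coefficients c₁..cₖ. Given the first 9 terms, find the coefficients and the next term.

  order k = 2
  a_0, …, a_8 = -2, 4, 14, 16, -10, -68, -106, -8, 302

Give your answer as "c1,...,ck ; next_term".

  a_2 = 2·4 + -3·-2 = 14
  a_3 = 2·14 + -3·4 = 16
  a_4 = 2·16 + -3·14 = -10
  a_5 = 2·-10 + -3·16 = -68
  a_6 = 2·-68 + -3·-10 = -106
  a_7 = 2·-106 + -3·-68 = -8
  a_8 = 2·-8 + -3·-106 = 302
  a_9 = 2·302 + -3·-8 = 628

2,-3 ; 628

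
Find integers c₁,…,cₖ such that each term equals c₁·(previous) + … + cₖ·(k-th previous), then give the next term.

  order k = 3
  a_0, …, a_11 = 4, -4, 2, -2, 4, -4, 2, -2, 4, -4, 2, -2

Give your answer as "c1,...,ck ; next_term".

  a_3 = -1·2 + -1·-4 + -1·4 = -2
  a_4 = -1·-2 + -1·2 + -1·-4 = 4
  a_5 = -1·4 + -1·-2 + -1·2 = -4
  a_6 = -1·-4 + -1·4 + -1·-2 = 2
  a_7 = -1·2 + -1·-4 + -1·4 = -2
  a_8 = -1·-2 + -1·2 + -1·-4 = 4
  a_9 = -1·4 + -1·-2 + -1·2 = -4
  a_10 = -1·-4 + -1·4 + -1·-2 = 2
  a_11 = -1·2 + -1·-4 + -1·4 = -2
  a_12 = -1·-2 + -1·2 + -1·-4 = 4

-1,-1,-1 ; 4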